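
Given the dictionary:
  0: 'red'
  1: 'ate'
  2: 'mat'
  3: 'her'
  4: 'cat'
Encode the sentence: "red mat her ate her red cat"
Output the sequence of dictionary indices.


Look up each word in the dictionary:
  'red' -> 0
  'mat' -> 2
  'her' -> 3
  'ate' -> 1
  'her' -> 3
  'red' -> 0
  'cat' -> 4

Encoded: [0, 2, 3, 1, 3, 0, 4]


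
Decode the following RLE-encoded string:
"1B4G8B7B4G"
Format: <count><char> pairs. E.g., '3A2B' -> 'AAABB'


Expanding each <count><char> pair:
  1B -> 'B'
  4G -> 'GGGG'
  8B -> 'BBBBBBBB'
  7B -> 'BBBBBBB'
  4G -> 'GGGG'

Decoded = BGGGGBBBBBBBBBBBBBBBGGGG


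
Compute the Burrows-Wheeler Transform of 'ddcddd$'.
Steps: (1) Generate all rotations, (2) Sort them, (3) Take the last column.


Rotations (sorted):
  0: $ddcddd -> last char: d
  1: cddd$dd -> last char: d
  2: d$ddcdd -> last char: d
  3: dcddd$d -> last char: d
  4: dd$ddcd -> last char: d
  5: ddcddd$ -> last char: $
  6: ddd$ddc -> last char: c


BWT = ddddd$c


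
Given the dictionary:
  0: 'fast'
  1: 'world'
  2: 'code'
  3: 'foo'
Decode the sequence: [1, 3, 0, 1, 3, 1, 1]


Look up each index in the dictionary:
  1 -> 'world'
  3 -> 'foo'
  0 -> 'fast'
  1 -> 'world'
  3 -> 'foo'
  1 -> 'world'
  1 -> 'world'

Decoded: "world foo fast world foo world world"


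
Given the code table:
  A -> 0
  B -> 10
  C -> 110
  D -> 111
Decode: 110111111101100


Decoding:
110 -> C
111 -> D
111 -> D
10 -> B
110 -> C
0 -> A


Result: CDDBCA


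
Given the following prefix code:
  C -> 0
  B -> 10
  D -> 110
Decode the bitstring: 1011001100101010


Decoding step by step:
Bits 10 -> B
Bits 110 -> D
Bits 0 -> C
Bits 110 -> D
Bits 0 -> C
Bits 10 -> B
Bits 10 -> B
Bits 10 -> B


Decoded message: BDCDCBBB


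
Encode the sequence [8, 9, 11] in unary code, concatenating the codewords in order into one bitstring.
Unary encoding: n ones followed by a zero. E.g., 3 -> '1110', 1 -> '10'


Encode each number as n ones followed by a terminating 0:
  8 -> 111111110 (9 bits)
  9 -> 1111111110 (10 bits)
  11 -> 111111111110 (12 bits)
Total length = 9 + 10 + 12 = 31 bits.

Unary([8, 9, 11]) = 1111111101111111110111111111110 (31 bits)


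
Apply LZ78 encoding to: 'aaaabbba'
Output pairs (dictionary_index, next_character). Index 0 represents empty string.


LZ78 encoding steps:
Dictionary: {0: ''}
Step 1: w='' (idx 0), next='a' -> output (0, 'a'), add 'a' as idx 1
Step 2: w='a' (idx 1), next='a' -> output (1, 'a'), add 'aa' as idx 2
Step 3: w='a' (idx 1), next='b' -> output (1, 'b'), add 'ab' as idx 3
Step 4: w='' (idx 0), next='b' -> output (0, 'b'), add 'b' as idx 4
Step 5: w='b' (idx 4), next='a' -> output (4, 'a'), add 'ba' as idx 5


Encoded: [(0, 'a'), (1, 'a'), (1, 'b'), (0, 'b'), (4, 'a')]


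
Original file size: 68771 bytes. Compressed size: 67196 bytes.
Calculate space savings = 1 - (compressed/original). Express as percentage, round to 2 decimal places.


ratio = compressed/original = 67196/68771 = 0.977098
savings = 1 - ratio = 1 - 0.977098 = 0.022902
as a percentage: 0.022902 * 100 = 2.29%

Space savings = 1 - 67196/68771 = 2.29%


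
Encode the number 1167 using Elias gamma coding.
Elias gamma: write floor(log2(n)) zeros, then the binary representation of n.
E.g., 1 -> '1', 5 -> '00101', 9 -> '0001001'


num_bits = floor(log2(1167)) + 1 = 11
leading_zeros = num_bits - 1 = 10
binary(1167) = 10010001111

Elias gamma(1167) = '0000000000' + '10010001111' = 000000000010010001111 (21 bits)


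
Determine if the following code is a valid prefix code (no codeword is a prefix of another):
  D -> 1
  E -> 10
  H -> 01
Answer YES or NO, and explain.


Checking each pair (does one codeword prefix another?):
  D='1' vs E='10': prefix -- VIOLATION

NO -- this is NOT a valid prefix code. D (1) is a prefix of E (10).


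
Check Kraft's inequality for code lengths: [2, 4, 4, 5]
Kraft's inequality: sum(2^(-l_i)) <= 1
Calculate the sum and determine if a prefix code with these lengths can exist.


Sum = 2^(-2) + 2^(-4) + 2^(-4) + 2^(-5)
    = 0.25 + 0.0625 + 0.0625 + 0.03125
    = 13/32 = 0.40625
Since 0.40625 <= 1, Kraft's inequality IS satisfied.
A prefix code with these lengths CAN exist.

Kraft sum = 0.40625. Satisfied.


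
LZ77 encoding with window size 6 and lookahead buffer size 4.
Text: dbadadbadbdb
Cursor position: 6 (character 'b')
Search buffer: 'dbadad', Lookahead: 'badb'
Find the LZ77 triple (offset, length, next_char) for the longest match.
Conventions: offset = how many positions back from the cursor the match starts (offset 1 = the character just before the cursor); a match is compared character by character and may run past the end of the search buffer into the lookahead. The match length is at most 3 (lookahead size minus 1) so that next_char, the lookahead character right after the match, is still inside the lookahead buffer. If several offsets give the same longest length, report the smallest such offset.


Try each offset into the search buffer:
  offset=1 (pos 5, char 'd'): match length 0
  offset=2 (pos 4, char 'a'): match length 0
  offset=3 (pos 3, char 'd'): match length 0
  offset=4 (pos 2, char 'a'): match length 0
  offset=5 (pos 1, char 'b'): match length 3
  offset=6 (pos 0, char 'd'): match length 0
Longest match has length 3 at offset 5.
next_char = character at position 6 + 3 = 9 -> 'b'

Best match: offset=5, length=3 (matching 'bad' starting at position 1)
LZ77 triple: (5, 3, 'b')


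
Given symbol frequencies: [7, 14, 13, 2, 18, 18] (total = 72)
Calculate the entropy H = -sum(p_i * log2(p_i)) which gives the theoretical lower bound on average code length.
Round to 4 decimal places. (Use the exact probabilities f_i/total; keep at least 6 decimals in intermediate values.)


Per-symbol terms -p_i * log2(p_i) with p_i = f_i/72:
  p = 7/72 = 0.097222: log2(p) = -3.362570, -p*log2(p) = 0.326917
  p = 14/72 = 0.194444: log2(p) = -2.362570, -p*log2(p) = 0.459389
  p = 13/72 = 0.180556: log2(p) = -2.469485, -p*log2(p) = 0.445879
  p = 2/72 = 0.027778: log2(p) = -5.169925, -p*log2(p) = 0.143609
  p = 18/72 = 0.250000: log2(p) = -2.000000, -p*log2(p) = 0.500000
  p = 18/72 = 0.250000: log2(p) = -2.000000, -p*log2(p) = 0.500000
H = 0.326917 + 0.459389 + 0.445879 + 0.143609 + 0.500000 + 0.500000 = 2.375794

H = 2.3758 bits/symbol


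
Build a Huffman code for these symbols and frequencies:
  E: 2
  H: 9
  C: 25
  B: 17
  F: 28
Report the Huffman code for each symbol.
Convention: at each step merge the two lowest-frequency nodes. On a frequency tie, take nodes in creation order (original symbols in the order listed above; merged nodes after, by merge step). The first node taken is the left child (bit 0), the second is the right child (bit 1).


Huffman tree construction:
Step 1: Merge E(2) + H(9) = 11
Step 2: Merge (E+H)(11) + B(17) = 28
Step 3: Merge C(25) + F(28) = 53
Step 4: Merge ((E+H)+B)(28) + (C+F)(53) = 81
Read each symbol's code off the tree from the root (left child = 0, right child = 1).

Codes:
  E: 000 (length 3)
  H: 001 (length 3)
  C: 10 (length 2)
  B: 01 (length 2)
  F: 11 (length 2)
Average code length: 173/81 = 2.1358 bits/symbol


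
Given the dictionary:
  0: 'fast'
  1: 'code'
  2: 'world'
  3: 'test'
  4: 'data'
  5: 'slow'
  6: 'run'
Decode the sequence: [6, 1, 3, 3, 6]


Look up each index in the dictionary:
  6 -> 'run'
  1 -> 'code'
  3 -> 'test'
  3 -> 'test'
  6 -> 'run'

Decoded: "run code test test run"


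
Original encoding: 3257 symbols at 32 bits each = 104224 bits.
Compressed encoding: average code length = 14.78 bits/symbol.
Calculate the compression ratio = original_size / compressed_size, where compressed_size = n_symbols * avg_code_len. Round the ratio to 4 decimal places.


original_size = n_symbols * orig_bits = 3257 * 32 = 104224 bits
compressed_size = n_symbols * avg_code_len = 3257 * 14.78 = 48138.46 bits
ratio = original_size / compressed_size = 104224 / 48138.46 = 2.1651

Compression ratio = 2.1651


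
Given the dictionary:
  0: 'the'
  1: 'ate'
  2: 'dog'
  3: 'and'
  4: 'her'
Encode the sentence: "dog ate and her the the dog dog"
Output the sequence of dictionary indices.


Look up each word in the dictionary:
  'dog' -> 2
  'ate' -> 1
  'and' -> 3
  'her' -> 4
  'the' -> 0
  'the' -> 0
  'dog' -> 2
  'dog' -> 2

Encoded: [2, 1, 3, 4, 0, 0, 2, 2]


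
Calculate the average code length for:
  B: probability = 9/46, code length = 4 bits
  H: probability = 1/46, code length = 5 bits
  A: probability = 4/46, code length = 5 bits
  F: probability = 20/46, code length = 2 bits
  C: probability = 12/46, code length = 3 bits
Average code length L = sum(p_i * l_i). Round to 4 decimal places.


Weighted contributions p_i * l_i:
  B: (9/46) * 4 = 36/46
  H: (1/46) * 5 = 5/46
  A: (4/46) * 5 = 20/46
  F: (20/46) * 2 = 40/46
  C: (12/46) * 3 = 36/46
Sum = (36 + 5 + 20 + 40 + 36)/46 = 137/46

L = 137/46 = 2.9783 bits/symbol


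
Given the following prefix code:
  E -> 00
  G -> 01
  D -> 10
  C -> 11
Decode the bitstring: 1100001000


Decoding step by step:
Bits 11 -> C
Bits 00 -> E
Bits 00 -> E
Bits 10 -> D
Bits 00 -> E


Decoded message: CEEDE


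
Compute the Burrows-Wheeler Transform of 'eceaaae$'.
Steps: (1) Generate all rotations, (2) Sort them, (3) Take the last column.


Rotations (sorted):
  0: $eceaaae -> last char: e
  1: aaae$ece -> last char: e
  2: aae$ecea -> last char: a
  3: ae$eceaa -> last char: a
  4: ceaaae$e -> last char: e
  5: e$eceaaa -> last char: a
  6: eaaae$ec -> last char: c
  7: eceaaae$ -> last char: $


BWT = eeaaeac$


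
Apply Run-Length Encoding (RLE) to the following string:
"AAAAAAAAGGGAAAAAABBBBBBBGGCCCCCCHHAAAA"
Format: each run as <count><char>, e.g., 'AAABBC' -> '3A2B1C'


Scanning runs left to right:
  i=0: run of 'A' x 8 -> '8A'
  i=8: run of 'G' x 3 -> '3G'
  i=11: run of 'A' x 6 -> '6A'
  i=17: run of 'B' x 7 -> '7B'
  i=24: run of 'G' x 2 -> '2G'
  i=26: run of 'C' x 6 -> '6C'
  i=32: run of 'H' x 2 -> '2H'
  i=34: run of 'A' x 4 -> '4A'

RLE = 8A3G6A7B2G6C2H4A


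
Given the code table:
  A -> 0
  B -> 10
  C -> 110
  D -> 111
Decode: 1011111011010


Decoding:
10 -> B
111 -> D
110 -> C
110 -> C
10 -> B


Result: BDCCB


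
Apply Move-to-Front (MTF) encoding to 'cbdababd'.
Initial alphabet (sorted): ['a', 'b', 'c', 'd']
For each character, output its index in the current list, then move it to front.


MTF encoding:
'c': index 2 in ['a', 'b', 'c', 'd'] -> ['c', 'a', 'b', 'd']
'b': index 2 in ['c', 'a', 'b', 'd'] -> ['b', 'c', 'a', 'd']
'd': index 3 in ['b', 'c', 'a', 'd'] -> ['d', 'b', 'c', 'a']
'a': index 3 in ['d', 'b', 'c', 'a'] -> ['a', 'd', 'b', 'c']
'b': index 2 in ['a', 'd', 'b', 'c'] -> ['b', 'a', 'd', 'c']
'a': index 1 in ['b', 'a', 'd', 'c'] -> ['a', 'b', 'd', 'c']
'b': index 1 in ['a', 'b', 'd', 'c'] -> ['b', 'a', 'd', 'c']
'd': index 2 in ['b', 'a', 'd', 'c'] -> ['d', 'b', 'a', 'c']


Output: [2, 2, 3, 3, 2, 1, 1, 2]


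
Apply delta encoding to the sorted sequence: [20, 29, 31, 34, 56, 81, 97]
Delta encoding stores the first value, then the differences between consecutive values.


First value: 20
Deltas:
  29 - 20 = 9
  31 - 29 = 2
  34 - 31 = 3
  56 - 34 = 22
  81 - 56 = 25
  97 - 81 = 16


Delta encoded: [20, 9, 2, 3, 22, 25, 16]


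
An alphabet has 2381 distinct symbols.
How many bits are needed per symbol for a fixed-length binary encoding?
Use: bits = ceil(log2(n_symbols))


log2(2381) = 11.2174
Bracket: 2^11 = 2048 < 2381 <= 2^12 = 4096
So ceil(log2(2381)) = 12

bits = ceil(log2(2381)) = ceil(11.2174) = 12 bits


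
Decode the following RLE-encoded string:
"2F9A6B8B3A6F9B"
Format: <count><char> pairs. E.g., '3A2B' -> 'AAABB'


Expanding each <count><char> pair:
  2F -> 'FF'
  9A -> 'AAAAAAAAA'
  6B -> 'BBBBBB'
  8B -> 'BBBBBBBB'
  3A -> 'AAA'
  6F -> 'FFFFFF'
  9B -> 'BBBBBBBBB'

Decoded = FFAAAAAAAAABBBBBBBBBBBBBBAAAFFFFFFBBBBBBBBB


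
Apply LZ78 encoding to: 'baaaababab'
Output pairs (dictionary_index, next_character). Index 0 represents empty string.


LZ78 encoding steps:
Dictionary: {0: ''}
Step 1: w='' (idx 0), next='b' -> output (0, 'b'), add 'b' as idx 1
Step 2: w='' (idx 0), next='a' -> output (0, 'a'), add 'a' as idx 2
Step 3: w='a' (idx 2), next='a' -> output (2, 'a'), add 'aa' as idx 3
Step 4: w='a' (idx 2), next='b' -> output (2, 'b'), add 'ab' as idx 4
Step 5: w='ab' (idx 4), next='a' -> output (4, 'a'), add 'aba' as idx 5
Step 6: w='b' (idx 1), end of input -> output (1, '')


Encoded: [(0, 'b'), (0, 'a'), (2, 'a'), (2, 'b'), (4, 'a'), (1, '')]


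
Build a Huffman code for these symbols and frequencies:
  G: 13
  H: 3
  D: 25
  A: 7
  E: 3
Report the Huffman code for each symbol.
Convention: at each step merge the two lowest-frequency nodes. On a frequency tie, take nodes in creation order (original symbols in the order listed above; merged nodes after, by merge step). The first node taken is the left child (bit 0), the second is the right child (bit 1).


Huffman tree construction:
Step 1: Merge H(3) + E(3) = 6
Step 2: Merge (H+E)(6) + A(7) = 13
Step 3: Merge G(13) + ((H+E)+A)(13) = 26
Step 4: Merge D(25) + (G+((H+E)+A))(26) = 51
Read each symbol's code off the tree from the root (left child = 0, right child = 1).

Codes:
  G: 10 (length 2)
  H: 1100 (length 4)
  D: 0 (length 1)
  A: 111 (length 3)
  E: 1101 (length 4)
Average code length: 96/51 = 1.8824 bits/symbol


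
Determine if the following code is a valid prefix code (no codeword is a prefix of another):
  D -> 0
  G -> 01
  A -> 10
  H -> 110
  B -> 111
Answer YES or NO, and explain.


Checking each pair (does one codeword prefix another?):
  D='0' vs G='01': prefix -- VIOLATION

NO -- this is NOT a valid prefix code. D (0) is a prefix of G (01).


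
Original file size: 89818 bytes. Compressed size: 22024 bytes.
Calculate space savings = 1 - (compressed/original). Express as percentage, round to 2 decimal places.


ratio = compressed/original = 22024/89818 = 0.245207
savings = 1 - ratio = 1 - 0.245207 = 0.754793
as a percentage: 0.754793 * 100 = 75.48%

Space savings = 1 - 22024/89818 = 75.48%


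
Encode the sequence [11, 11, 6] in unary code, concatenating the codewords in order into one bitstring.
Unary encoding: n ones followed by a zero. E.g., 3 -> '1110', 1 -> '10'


Encode each number as n ones followed by a terminating 0:
  11 -> 111111111110 (12 bits)
  11 -> 111111111110 (12 bits)
  6 -> 1111110 (7 bits)
Total length = 12 + 12 + 7 = 31 bits.

Unary([11, 11, 6]) = 1111111111101111111111101111110 (31 bits)


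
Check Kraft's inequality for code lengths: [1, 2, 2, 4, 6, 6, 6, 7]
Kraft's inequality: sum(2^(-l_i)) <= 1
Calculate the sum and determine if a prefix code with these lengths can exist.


Sum = 2^(-1) + 2^(-2) + 2^(-2) + 2^(-4) + 2^(-6) + 2^(-6) + 2^(-6) + 2^(-7)
    = 0.5 + 0.25 + 0.25 + 0.0625 + 0.015625 + 0.015625 + 0.015625 + 0.0078125
    = 143/128 = 1.1171875
Since 1.1171875 > 1, Kraft's inequality is NOT satisfied.
A prefix code with these lengths CANNOT exist.

Kraft sum = 1.1171875. Not satisfied.


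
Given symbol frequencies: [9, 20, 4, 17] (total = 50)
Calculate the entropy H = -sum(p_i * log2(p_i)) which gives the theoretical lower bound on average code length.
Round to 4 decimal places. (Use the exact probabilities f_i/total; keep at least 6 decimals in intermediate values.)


Per-symbol terms -p_i * log2(p_i) with p_i = f_i/50:
  p = 9/50 = 0.180000: log2(p) = -2.473931, -p*log2(p) = 0.445308
  p = 20/50 = 0.400000: log2(p) = -1.321928, -p*log2(p) = 0.528771
  p = 4/50 = 0.080000: log2(p) = -3.643856, -p*log2(p) = 0.291508
  p = 17/50 = 0.340000: log2(p) = -1.556393, -p*log2(p) = 0.529174
H = 0.445308 + 0.528771 + 0.291508 + 0.529174 = 1.794761

H = 1.7948 bits/symbol


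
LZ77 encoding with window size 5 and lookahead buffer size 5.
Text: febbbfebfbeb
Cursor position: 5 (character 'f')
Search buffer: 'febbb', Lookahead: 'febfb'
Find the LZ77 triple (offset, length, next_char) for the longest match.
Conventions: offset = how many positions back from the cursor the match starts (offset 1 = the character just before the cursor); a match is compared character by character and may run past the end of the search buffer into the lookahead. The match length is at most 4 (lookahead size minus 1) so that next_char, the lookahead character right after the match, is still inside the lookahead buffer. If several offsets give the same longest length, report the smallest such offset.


Try each offset into the search buffer:
  offset=1 (pos 4, char 'b'): match length 0
  offset=2 (pos 3, char 'b'): match length 0
  offset=3 (pos 2, char 'b'): match length 0
  offset=4 (pos 1, char 'e'): match length 0
  offset=5 (pos 0, char 'f'): match length 3
Longest match has length 3 at offset 5.
next_char = character at position 5 + 3 = 8 -> 'f'

Best match: offset=5, length=3 (matching 'feb' starting at position 0)
LZ77 triple: (5, 3, 'f')


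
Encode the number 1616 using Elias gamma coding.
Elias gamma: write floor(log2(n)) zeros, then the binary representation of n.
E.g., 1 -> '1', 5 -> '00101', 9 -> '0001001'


num_bits = floor(log2(1616)) + 1 = 11
leading_zeros = num_bits - 1 = 10
binary(1616) = 11001010000

Elias gamma(1616) = '0000000000' + '11001010000' = 000000000011001010000 (21 bits)


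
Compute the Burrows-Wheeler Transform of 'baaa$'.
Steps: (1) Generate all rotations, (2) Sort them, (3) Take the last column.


Rotations (sorted):
  0: $baaa -> last char: a
  1: a$baa -> last char: a
  2: aa$ba -> last char: a
  3: aaa$b -> last char: b
  4: baaa$ -> last char: $


BWT = aaab$


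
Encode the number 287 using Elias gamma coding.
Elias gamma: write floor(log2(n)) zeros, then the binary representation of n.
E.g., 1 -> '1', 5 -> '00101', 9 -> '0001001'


num_bits = floor(log2(287)) + 1 = 9
leading_zeros = num_bits - 1 = 8
binary(287) = 100011111

Elias gamma(287) = '00000000' + '100011111' = 00000000100011111 (17 bits)


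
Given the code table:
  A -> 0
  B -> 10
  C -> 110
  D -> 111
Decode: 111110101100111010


Decoding:
111 -> D
110 -> C
10 -> B
110 -> C
0 -> A
111 -> D
0 -> A
10 -> B


Result: DCBCADAB


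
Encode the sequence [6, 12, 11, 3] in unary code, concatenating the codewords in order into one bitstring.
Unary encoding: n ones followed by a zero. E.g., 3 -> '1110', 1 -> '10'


Encode each number as n ones followed by a terminating 0:
  6 -> 1111110 (7 bits)
  12 -> 1111111111110 (13 bits)
  11 -> 111111111110 (12 bits)
  3 -> 1110 (4 bits)
Total length = 7 + 13 + 12 + 4 = 36 bits.

Unary([6, 12, 11, 3]) = 111111011111111111101111111111101110 (36 bits)


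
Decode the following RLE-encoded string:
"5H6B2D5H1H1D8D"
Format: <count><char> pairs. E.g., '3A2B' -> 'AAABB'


Expanding each <count><char> pair:
  5H -> 'HHHHH'
  6B -> 'BBBBBB'
  2D -> 'DD'
  5H -> 'HHHHH'
  1H -> 'H'
  1D -> 'D'
  8D -> 'DDDDDDDD'

Decoded = HHHHHBBBBBBDDHHHHHHDDDDDDDDD


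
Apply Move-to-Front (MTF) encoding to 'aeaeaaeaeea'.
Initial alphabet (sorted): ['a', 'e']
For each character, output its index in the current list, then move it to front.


MTF encoding:
'a': index 0 in ['a', 'e'] -> ['a', 'e']
'e': index 1 in ['a', 'e'] -> ['e', 'a']
'a': index 1 in ['e', 'a'] -> ['a', 'e']
'e': index 1 in ['a', 'e'] -> ['e', 'a']
'a': index 1 in ['e', 'a'] -> ['a', 'e']
'a': index 0 in ['a', 'e'] -> ['a', 'e']
'e': index 1 in ['a', 'e'] -> ['e', 'a']
'a': index 1 in ['e', 'a'] -> ['a', 'e']
'e': index 1 in ['a', 'e'] -> ['e', 'a']
'e': index 0 in ['e', 'a'] -> ['e', 'a']
'a': index 1 in ['e', 'a'] -> ['a', 'e']


Output: [0, 1, 1, 1, 1, 0, 1, 1, 1, 0, 1]


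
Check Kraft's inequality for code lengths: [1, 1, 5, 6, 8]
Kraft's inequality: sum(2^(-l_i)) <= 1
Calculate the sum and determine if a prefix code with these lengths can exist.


Sum = 2^(-1) + 2^(-1) + 2^(-5) + 2^(-6) + 2^(-8)
    = 0.5 + 0.5 + 0.03125 + 0.015625 + 0.00390625
    = 269/256 = 1.05078125
Since 1.05078125 > 1, Kraft's inequality is NOT satisfied.
A prefix code with these lengths CANNOT exist.

Kraft sum = 1.05078125. Not satisfied.


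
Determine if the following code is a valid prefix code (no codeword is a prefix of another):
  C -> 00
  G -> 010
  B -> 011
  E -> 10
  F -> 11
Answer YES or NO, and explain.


Checking each pair (does one codeword prefix another?):
  C='00' vs G='010': no prefix
  C='00' vs B='011': no prefix
  C='00' vs E='10': no prefix
  C='00' vs F='11': no prefix
  G='010' vs C='00': no prefix
  G='010' vs B='011': no prefix
  G='010' vs E='10': no prefix
  G='010' vs F='11': no prefix
  B='011' vs C='00': no prefix
  B='011' vs G='010': no prefix
  B='011' vs E='10': no prefix
  B='011' vs F='11': no prefix
  E='10' vs C='00': no prefix
  E='10' vs G='010': no prefix
  E='10' vs B='011': no prefix
  E='10' vs F='11': no prefix
  F='11' vs C='00': no prefix
  F='11' vs G='010': no prefix
  F='11' vs B='011': no prefix
  F='11' vs E='10': no prefix
No violation found over all pairs.

YES -- this is a valid prefix code. No codeword is a prefix of any other codeword.


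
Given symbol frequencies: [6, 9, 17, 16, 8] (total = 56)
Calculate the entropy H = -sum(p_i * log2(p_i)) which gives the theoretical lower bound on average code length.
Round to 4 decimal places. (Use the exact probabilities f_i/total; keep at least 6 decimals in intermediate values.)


Per-symbol terms -p_i * log2(p_i) with p_i = f_i/56:
  p = 6/56 = 0.107143: log2(p) = -3.222392, -p*log2(p) = 0.345256
  p = 9/56 = 0.160714: log2(p) = -2.637430, -p*log2(p) = 0.423873
  p = 17/56 = 0.303571: log2(p) = -1.719892, -p*log2(p) = 0.522110
  p = 16/56 = 0.285714: log2(p) = -1.807355, -p*log2(p) = 0.516387
  p = 8/56 = 0.142857: log2(p) = -2.807355, -p*log2(p) = 0.401051
H = 0.345256 + 0.423873 + 0.522110 + 0.516387 + 0.401051 = 2.208677

H = 2.2087 bits/symbol


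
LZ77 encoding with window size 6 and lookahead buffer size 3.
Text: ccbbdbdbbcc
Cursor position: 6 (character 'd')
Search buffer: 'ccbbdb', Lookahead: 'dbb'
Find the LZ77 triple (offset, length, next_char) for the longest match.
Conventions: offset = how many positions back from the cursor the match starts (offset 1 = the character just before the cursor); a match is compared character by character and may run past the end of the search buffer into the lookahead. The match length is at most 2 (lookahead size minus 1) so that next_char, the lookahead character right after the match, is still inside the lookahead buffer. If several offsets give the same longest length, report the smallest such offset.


Try each offset into the search buffer:
  offset=1 (pos 5, char 'b'): match length 0
  offset=2 (pos 4, char 'd'): match length 2
  offset=3 (pos 3, char 'b'): match length 0
  offset=4 (pos 2, char 'b'): match length 0
  offset=5 (pos 1, char 'c'): match length 0
  offset=6 (pos 0, char 'c'): match length 0
Longest match has length 2 at offset 2.
next_char = character at position 6 + 2 = 8 -> 'b'

Best match: offset=2, length=2 (matching 'db' starting at position 4)
LZ77 triple: (2, 2, 'b')


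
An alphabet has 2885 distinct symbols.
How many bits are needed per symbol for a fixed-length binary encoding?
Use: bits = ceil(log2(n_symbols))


log2(2885) = 11.4944
Bracket: 2^11 = 2048 < 2885 <= 2^12 = 4096
So ceil(log2(2885)) = 12

bits = ceil(log2(2885)) = ceil(11.4944) = 12 bits


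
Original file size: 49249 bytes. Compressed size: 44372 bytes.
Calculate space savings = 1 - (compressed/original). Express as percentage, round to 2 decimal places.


ratio = compressed/original = 44372/49249 = 0.900973
savings = 1 - ratio = 1 - 0.900973 = 0.099027
as a percentage: 0.099027 * 100 = 9.9%

Space savings = 1 - 44372/49249 = 9.9%


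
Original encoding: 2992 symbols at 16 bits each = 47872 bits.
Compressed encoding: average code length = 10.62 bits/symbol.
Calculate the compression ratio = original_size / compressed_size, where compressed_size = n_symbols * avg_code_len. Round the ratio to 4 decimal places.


original_size = n_symbols * orig_bits = 2992 * 16 = 47872 bits
compressed_size = n_symbols * avg_code_len = 2992 * 10.62 = 31775.04 bits
ratio = original_size / compressed_size = 47872 / 31775.04 = 1.5066

Compression ratio = 1.5066


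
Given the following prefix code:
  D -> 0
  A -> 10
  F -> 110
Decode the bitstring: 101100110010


Decoding step by step:
Bits 10 -> A
Bits 110 -> F
Bits 0 -> D
Bits 110 -> F
Bits 0 -> D
Bits 10 -> A


Decoded message: AFDFDA


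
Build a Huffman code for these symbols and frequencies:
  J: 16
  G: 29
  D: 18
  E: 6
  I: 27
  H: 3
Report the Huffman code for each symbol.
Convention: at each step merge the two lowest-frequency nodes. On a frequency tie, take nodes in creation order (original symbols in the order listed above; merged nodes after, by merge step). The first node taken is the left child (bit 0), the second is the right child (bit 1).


Huffman tree construction:
Step 1: Merge H(3) + E(6) = 9
Step 2: Merge (H+E)(9) + J(16) = 25
Step 3: Merge D(18) + ((H+E)+J)(25) = 43
Step 4: Merge I(27) + G(29) = 56
Step 5: Merge (D+((H+E)+J))(43) + (I+G)(56) = 99
Read each symbol's code off the tree from the root (left child = 0, right child = 1).

Codes:
  J: 011 (length 3)
  G: 11 (length 2)
  D: 00 (length 2)
  E: 0101 (length 4)
  I: 10 (length 2)
  H: 0100 (length 4)
Average code length: 232/99 = 2.3434 bits/symbol


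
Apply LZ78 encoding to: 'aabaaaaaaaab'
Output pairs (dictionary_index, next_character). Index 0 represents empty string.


LZ78 encoding steps:
Dictionary: {0: ''}
Step 1: w='' (idx 0), next='a' -> output (0, 'a'), add 'a' as idx 1
Step 2: w='a' (idx 1), next='b' -> output (1, 'b'), add 'ab' as idx 2
Step 3: w='a' (idx 1), next='a' -> output (1, 'a'), add 'aa' as idx 3
Step 4: w='aa' (idx 3), next='a' -> output (3, 'a'), add 'aaa' as idx 4
Step 5: w='aaa' (idx 4), next='b' -> output (4, 'b'), add 'aaab' as idx 5


Encoded: [(0, 'a'), (1, 'b'), (1, 'a'), (3, 'a'), (4, 'b')]


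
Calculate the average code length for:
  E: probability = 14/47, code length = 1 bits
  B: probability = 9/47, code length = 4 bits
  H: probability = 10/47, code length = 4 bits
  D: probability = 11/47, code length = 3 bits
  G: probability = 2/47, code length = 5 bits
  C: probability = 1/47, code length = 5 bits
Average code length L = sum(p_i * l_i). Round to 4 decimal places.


Weighted contributions p_i * l_i:
  E: (14/47) * 1 = 14/47
  B: (9/47) * 4 = 36/47
  H: (10/47) * 4 = 40/47
  D: (11/47) * 3 = 33/47
  G: (2/47) * 5 = 10/47
  C: (1/47) * 5 = 5/47
Sum = (14 + 36 + 40 + 33 + 10 + 5)/47 = 138/47

L = 138/47 = 2.9362 bits/symbol


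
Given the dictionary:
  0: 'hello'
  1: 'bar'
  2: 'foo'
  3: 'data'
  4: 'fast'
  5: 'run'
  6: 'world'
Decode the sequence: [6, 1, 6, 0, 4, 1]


Look up each index in the dictionary:
  6 -> 'world'
  1 -> 'bar'
  6 -> 'world'
  0 -> 'hello'
  4 -> 'fast'
  1 -> 'bar'

Decoded: "world bar world hello fast bar"


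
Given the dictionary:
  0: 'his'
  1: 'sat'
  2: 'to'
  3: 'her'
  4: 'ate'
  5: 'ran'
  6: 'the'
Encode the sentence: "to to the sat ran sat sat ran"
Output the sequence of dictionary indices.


Look up each word in the dictionary:
  'to' -> 2
  'to' -> 2
  'the' -> 6
  'sat' -> 1
  'ran' -> 5
  'sat' -> 1
  'sat' -> 1
  'ran' -> 5

Encoded: [2, 2, 6, 1, 5, 1, 1, 5]


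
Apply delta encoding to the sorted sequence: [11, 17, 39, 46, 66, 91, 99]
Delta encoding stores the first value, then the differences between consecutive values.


First value: 11
Deltas:
  17 - 11 = 6
  39 - 17 = 22
  46 - 39 = 7
  66 - 46 = 20
  91 - 66 = 25
  99 - 91 = 8


Delta encoded: [11, 6, 22, 7, 20, 25, 8]


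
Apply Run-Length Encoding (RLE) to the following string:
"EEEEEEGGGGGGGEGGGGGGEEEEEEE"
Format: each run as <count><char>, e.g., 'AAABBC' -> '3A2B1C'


Scanning runs left to right:
  i=0: run of 'E' x 6 -> '6E'
  i=6: run of 'G' x 7 -> '7G'
  i=13: run of 'E' x 1 -> '1E'
  i=14: run of 'G' x 6 -> '6G'
  i=20: run of 'E' x 7 -> '7E'

RLE = 6E7G1E6G7E


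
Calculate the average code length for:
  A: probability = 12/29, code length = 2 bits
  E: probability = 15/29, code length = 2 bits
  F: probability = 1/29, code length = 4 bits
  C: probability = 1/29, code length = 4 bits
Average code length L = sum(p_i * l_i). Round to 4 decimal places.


Weighted contributions p_i * l_i:
  A: (12/29) * 2 = 24/29
  E: (15/29) * 2 = 30/29
  F: (1/29) * 4 = 4/29
  C: (1/29) * 4 = 4/29
Sum = (24 + 30 + 4 + 4)/29 = 62/29

L = 62/29 = 2.1379 bits/symbol


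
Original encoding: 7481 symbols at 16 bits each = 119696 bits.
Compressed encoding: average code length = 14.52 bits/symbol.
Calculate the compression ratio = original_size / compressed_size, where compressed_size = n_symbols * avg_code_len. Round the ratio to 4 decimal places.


original_size = n_symbols * orig_bits = 7481 * 16 = 119696 bits
compressed_size = n_symbols * avg_code_len = 7481 * 14.52 = 108624.12 bits
ratio = original_size / compressed_size = 119696 / 108624.12 = 1.1019

Compression ratio = 1.1019


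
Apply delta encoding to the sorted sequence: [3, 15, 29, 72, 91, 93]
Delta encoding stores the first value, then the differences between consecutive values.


First value: 3
Deltas:
  15 - 3 = 12
  29 - 15 = 14
  72 - 29 = 43
  91 - 72 = 19
  93 - 91 = 2


Delta encoded: [3, 12, 14, 43, 19, 2]


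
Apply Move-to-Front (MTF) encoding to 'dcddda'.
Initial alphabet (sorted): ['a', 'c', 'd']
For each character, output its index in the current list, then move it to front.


MTF encoding:
'd': index 2 in ['a', 'c', 'd'] -> ['d', 'a', 'c']
'c': index 2 in ['d', 'a', 'c'] -> ['c', 'd', 'a']
'd': index 1 in ['c', 'd', 'a'] -> ['d', 'c', 'a']
'd': index 0 in ['d', 'c', 'a'] -> ['d', 'c', 'a']
'd': index 0 in ['d', 'c', 'a'] -> ['d', 'c', 'a']
'a': index 2 in ['d', 'c', 'a'] -> ['a', 'd', 'c']


Output: [2, 2, 1, 0, 0, 2]


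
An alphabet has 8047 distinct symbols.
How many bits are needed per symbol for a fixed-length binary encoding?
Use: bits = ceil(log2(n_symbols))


log2(8047) = 12.9742
Bracket: 2^12 = 4096 < 8047 <= 2^13 = 8192
So ceil(log2(8047)) = 13

bits = ceil(log2(8047)) = ceil(12.9742) = 13 bits


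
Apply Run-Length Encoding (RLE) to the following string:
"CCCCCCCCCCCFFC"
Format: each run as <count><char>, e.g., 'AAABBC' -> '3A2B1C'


Scanning runs left to right:
  i=0: run of 'C' x 11 -> '11C'
  i=11: run of 'F' x 2 -> '2F'
  i=13: run of 'C' x 1 -> '1C'

RLE = 11C2F1C


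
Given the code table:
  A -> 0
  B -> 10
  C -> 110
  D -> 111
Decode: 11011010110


Decoding:
110 -> C
110 -> C
10 -> B
110 -> C


Result: CCBC


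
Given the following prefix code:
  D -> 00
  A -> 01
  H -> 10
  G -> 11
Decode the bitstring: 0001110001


Decoding step by step:
Bits 00 -> D
Bits 01 -> A
Bits 11 -> G
Bits 00 -> D
Bits 01 -> A


Decoded message: DAGDA


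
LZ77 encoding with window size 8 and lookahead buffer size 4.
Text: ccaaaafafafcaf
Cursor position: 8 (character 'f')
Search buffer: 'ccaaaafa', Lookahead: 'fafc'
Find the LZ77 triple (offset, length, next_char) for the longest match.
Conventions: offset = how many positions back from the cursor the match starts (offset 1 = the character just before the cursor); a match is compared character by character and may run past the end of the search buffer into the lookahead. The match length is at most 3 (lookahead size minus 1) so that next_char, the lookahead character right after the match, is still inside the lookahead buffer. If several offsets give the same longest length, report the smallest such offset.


Try each offset into the search buffer:
  offset=1 (pos 7, char 'a'): match length 0
  offset=2 (pos 6, char 'f'): match length 3
  offset=3 (pos 5, char 'a'): match length 0
  offset=4 (pos 4, char 'a'): match length 0
  offset=5 (pos 3, char 'a'): match length 0
  offset=6 (pos 2, char 'a'): match length 0
  offset=7 (pos 1, char 'c'): match length 0
  offset=8 (pos 0, char 'c'): match length 0
Longest match has length 3 at offset 2.
next_char = character at position 8 + 3 = 11 -> 'c'

Best match: offset=2, length=3 (matching 'faf' starting at position 6)
LZ77 triple: (2, 3, 'c')


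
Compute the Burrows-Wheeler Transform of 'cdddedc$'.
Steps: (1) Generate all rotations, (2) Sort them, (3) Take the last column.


Rotations (sorted):
  0: $cdddedc -> last char: c
  1: c$cddded -> last char: d
  2: cdddedc$ -> last char: $
  3: dc$cddde -> last char: e
  4: dddedc$c -> last char: c
  5: ddedc$cd -> last char: d
  6: dedc$cdd -> last char: d
  7: edc$cddd -> last char: d


BWT = cd$ecddd


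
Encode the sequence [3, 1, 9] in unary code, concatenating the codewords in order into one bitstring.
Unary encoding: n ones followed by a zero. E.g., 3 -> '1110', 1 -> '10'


Encode each number as n ones followed by a terminating 0:
  3 -> 1110 (4 bits)
  1 -> 10 (2 bits)
  9 -> 1111111110 (10 bits)
Total length = 4 + 2 + 10 = 16 bits.

Unary([3, 1, 9]) = 1110101111111110 (16 bits)


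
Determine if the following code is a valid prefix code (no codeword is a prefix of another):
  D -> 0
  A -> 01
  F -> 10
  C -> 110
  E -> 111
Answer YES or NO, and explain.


Checking each pair (does one codeword prefix another?):
  D='0' vs A='01': prefix -- VIOLATION

NO -- this is NOT a valid prefix code. D (0) is a prefix of A (01).


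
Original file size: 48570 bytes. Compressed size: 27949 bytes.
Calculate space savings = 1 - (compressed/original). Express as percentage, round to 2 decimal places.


ratio = compressed/original = 27949/48570 = 0.575438
savings = 1 - ratio = 1 - 0.575438 = 0.424562
as a percentage: 0.424562 * 100 = 42.46%

Space savings = 1 - 27949/48570 = 42.46%


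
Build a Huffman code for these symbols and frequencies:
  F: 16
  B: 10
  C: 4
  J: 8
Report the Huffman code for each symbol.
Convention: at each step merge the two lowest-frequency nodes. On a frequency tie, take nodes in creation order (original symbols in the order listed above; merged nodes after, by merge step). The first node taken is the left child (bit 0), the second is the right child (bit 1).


Huffman tree construction:
Step 1: Merge C(4) + J(8) = 12
Step 2: Merge B(10) + (C+J)(12) = 22
Step 3: Merge F(16) + (B+(C+J))(22) = 38
Read each symbol's code off the tree from the root (left child = 0, right child = 1).

Codes:
  F: 0 (length 1)
  B: 10 (length 2)
  C: 110 (length 3)
  J: 111 (length 3)
Average code length: 72/38 = 1.8947 bits/symbol


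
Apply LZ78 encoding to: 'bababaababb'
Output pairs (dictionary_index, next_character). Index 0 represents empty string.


LZ78 encoding steps:
Dictionary: {0: ''}
Step 1: w='' (idx 0), next='b' -> output (0, 'b'), add 'b' as idx 1
Step 2: w='' (idx 0), next='a' -> output (0, 'a'), add 'a' as idx 2
Step 3: w='b' (idx 1), next='a' -> output (1, 'a'), add 'ba' as idx 3
Step 4: w='ba' (idx 3), next='a' -> output (3, 'a'), add 'baa' as idx 4
Step 5: w='ba' (idx 3), next='b' -> output (3, 'b'), add 'bab' as idx 5
Step 6: w='b' (idx 1), end of input -> output (1, '')


Encoded: [(0, 'b'), (0, 'a'), (1, 'a'), (3, 'a'), (3, 'b'), (1, '')]


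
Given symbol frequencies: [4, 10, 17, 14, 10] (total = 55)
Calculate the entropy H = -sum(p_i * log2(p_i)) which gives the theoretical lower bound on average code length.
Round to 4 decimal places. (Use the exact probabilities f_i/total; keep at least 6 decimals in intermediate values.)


Per-symbol terms -p_i * log2(p_i) with p_i = f_i/55:
  p = 4/55 = 0.072727: log2(p) = -3.781360, -p*log2(p) = 0.275008
  p = 10/55 = 0.181818: log2(p) = -2.459432, -p*log2(p) = 0.447169
  p = 17/55 = 0.309091: log2(p) = -1.693897, -p*log2(p) = 0.523568
  p = 14/55 = 0.254545: log2(p) = -1.974005, -p*log2(p) = 0.502474
  p = 10/55 = 0.181818: log2(p) = -2.459432, -p*log2(p) = 0.447169
H = 0.275008 + 0.447169 + 0.523568 + 0.502474 + 0.447169 = 2.195388

H = 2.1954 bits/symbol


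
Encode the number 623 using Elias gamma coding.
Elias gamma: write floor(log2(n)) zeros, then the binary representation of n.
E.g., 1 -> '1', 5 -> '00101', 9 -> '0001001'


num_bits = floor(log2(623)) + 1 = 10
leading_zeros = num_bits - 1 = 9
binary(623) = 1001101111

Elias gamma(623) = '000000000' + '1001101111' = 0000000001001101111 (19 bits)


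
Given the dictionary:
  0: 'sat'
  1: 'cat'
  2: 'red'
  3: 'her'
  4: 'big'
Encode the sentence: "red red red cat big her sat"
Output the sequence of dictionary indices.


Look up each word in the dictionary:
  'red' -> 2
  'red' -> 2
  'red' -> 2
  'cat' -> 1
  'big' -> 4
  'her' -> 3
  'sat' -> 0

Encoded: [2, 2, 2, 1, 4, 3, 0]


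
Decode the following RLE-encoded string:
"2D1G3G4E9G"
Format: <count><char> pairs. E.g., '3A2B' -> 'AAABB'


Expanding each <count><char> pair:
  2D -> 'DD'
  1G -> 'G'
  3G -> 'GGG'
  4E -> 'EEEE'
  9G -> 'GGGGGGGGG'

Decoded = DDGGGGEEEEGGGGGGGGG


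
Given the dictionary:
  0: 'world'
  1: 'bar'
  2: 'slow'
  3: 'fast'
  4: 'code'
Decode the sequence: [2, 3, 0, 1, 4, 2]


Look up each index in the dictionary:
  2 -> 'slow'
  3 -> 'fast'
  0 -> 'world'
  1 -> 'bar'
  4 -> 'code'
  2 -> 'slow'

Decoded: "slow fast world bar code slow"


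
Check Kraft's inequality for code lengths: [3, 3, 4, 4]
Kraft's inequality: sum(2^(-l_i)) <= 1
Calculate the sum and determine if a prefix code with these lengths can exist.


Sum = 2^(-3) + 2^(-3) + 2^(-4) + 2^(-4)
    = 0.125 + 0.125 + 0.0625 + 0.0625
    = 6/16 = 0.375
Since 0.375 <= 1, Kraft's inequality IS satisfied.
A prefix code with these lengths CAN exist.

Kraft sum = 0.375. Satisfied.


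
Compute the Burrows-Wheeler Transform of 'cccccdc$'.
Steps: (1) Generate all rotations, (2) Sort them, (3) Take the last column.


Rotations (sorted):
  0: $cccccdc -> last char: c
  1: c$cccccd -> last char: d
  2: cccccdc$ -> last char: $
  3: ccccdc$c -> last char: c
  4: cccdc$cc -> last char: c
  5: ccdc$ccc -> last char: c
  6: cdc$cccc -> last char: c
  7: dc$ccccc -> last char: c


BWT = cd$ccccc


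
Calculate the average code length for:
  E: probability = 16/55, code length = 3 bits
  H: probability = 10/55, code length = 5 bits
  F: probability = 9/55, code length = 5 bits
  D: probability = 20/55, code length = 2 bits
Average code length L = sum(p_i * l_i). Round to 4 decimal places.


Weighted contributions p_i * l_i:
  E: (16/55) * 3 = 48/55
  H: (10/55) * 5 = 50/55
  F: (9/55) * 5 = 45/55
  D: (20/55) * 2 = 40/55
Sum = (48 + 50 + 45 + 40)/55 = 183/55

L = 183/55 = 3.3273 bits/symbol


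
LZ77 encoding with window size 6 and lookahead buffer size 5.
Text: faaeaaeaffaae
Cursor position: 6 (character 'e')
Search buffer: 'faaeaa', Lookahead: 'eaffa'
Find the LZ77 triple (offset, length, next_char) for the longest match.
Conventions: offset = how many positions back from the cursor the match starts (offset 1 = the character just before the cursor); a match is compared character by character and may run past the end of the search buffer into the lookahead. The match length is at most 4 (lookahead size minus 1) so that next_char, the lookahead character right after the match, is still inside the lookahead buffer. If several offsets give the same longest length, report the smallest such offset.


Try each offset into the search buffer:
  offset=1 (pos 5, char 'a'): match length 0
  offset=2 (pos 4, char 'a'): match length 0
  offset=3 (pos 3, char 'e'): match length 2
  offset=4 (pos 2, char 'a'): match length 0
  offset=5 (pos 1, char 'a'): match length 0
  offset=6 (pos 0, char 'f'): match length 0
Longest match has length 2 at offset 3.
next_char = character at position 6 + 2 = 8 -> 'f'

Best match: offset=3, length=2 (matching 'ea' starting at position 3)
LZ77 triple: (3, 2, 'f')


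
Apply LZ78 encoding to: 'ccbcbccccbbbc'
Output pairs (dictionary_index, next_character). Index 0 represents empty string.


LZ78 encoding steps:
Dictionary: {0: ''}
Step 1: w='' (idx 0), next='c' -> output (0, 'c'), add 'c' as idx 1
Step 2: w='c' (idx 1), next='b' -> output (1, 'b'), add 'cb' as idx 2
Step 3: w='cb' (idx 2), next='c' -> output (2, 'c'), add 'cbc' as idx 3
Step 4: w='c' (idx 1), next='c' -> output (1, 'c'), add 'cc' as idx 4
Step 5: w='cb' (idx 2), next='b' -> output (2, 'b'), add 'cbb' as idx 5
Step 6: w='' (idx 0), next='b' -> output (0, 'b'), add 'b' as idx 6
Step 7: w='c' (idx 1), end of input -> output (1, '')


Encoded: [(0, 'c'), (1, 'b'), (2, 'c'), (1, 'c'), (2, 'b'), (0, 'b'), (1, '')]
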